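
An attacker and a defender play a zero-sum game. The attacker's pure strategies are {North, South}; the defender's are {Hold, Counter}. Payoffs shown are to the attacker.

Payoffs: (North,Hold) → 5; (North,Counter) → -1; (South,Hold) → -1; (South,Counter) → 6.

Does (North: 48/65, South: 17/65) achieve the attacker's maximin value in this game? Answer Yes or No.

No

Against Hold this mix gives (48/65)·5 + (17/65)·(-1) = 223/65.
Against Counter this mix gives (48/65)·(-1) + (17/65)·6 = 54/65.
The defender will play Counter, holding the attacker to 54/65. Shifting weight toward the row that does better against Counter would raise this floor (the equalizing mix achieves 29/13 against both Counter and Hold), so the proposed strategy is not optimal.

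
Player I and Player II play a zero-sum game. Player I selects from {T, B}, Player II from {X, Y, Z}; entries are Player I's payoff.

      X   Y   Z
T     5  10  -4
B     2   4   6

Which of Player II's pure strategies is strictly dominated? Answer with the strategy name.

X holds Player I's payoff strictly below Y in every row: 5 < 10, 2 < 4.
So Y is strictly dominated for Player II.

Y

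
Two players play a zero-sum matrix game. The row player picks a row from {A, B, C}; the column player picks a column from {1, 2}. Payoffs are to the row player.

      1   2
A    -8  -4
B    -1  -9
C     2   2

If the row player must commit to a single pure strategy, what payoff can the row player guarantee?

Row minima: A → -8, B → -9, C → 2.
The best of these is 2.

2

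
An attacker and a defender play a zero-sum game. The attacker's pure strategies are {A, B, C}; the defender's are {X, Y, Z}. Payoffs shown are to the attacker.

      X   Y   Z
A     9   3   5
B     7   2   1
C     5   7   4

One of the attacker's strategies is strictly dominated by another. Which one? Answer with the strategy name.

B

A gives a strictly higher payoff than B against every column: 9 > 7, 3 > 2, 5 > 1.
So B is strictly dominated and the attacker never plays it.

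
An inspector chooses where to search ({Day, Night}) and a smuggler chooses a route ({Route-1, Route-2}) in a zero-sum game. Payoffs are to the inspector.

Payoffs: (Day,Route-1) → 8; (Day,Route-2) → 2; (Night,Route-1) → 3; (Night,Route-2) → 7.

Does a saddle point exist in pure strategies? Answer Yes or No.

No

Row minima: Day → 2, Night → 3; maximin = 3.
Column maxima: Route-1 → 8, Route-2 → 7; minimax = 7.
3 ≠ 7, so no pure-strategy equilibrium exists.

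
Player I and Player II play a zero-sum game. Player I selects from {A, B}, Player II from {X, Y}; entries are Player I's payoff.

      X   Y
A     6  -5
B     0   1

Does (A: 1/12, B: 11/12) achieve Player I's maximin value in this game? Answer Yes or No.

Yes

Against X this mix gives (1/12)·6 + (11/12)·0 = 1/2.
Against Y this mix gives (1/12)·(-5) + (11/12)·1 = 1/2.
All of Player II's active replies (X, Y) yield 1/2, and no column does worse for Player I. The mix makes Player II indifferent and guarantees 1/2, so it is optimal.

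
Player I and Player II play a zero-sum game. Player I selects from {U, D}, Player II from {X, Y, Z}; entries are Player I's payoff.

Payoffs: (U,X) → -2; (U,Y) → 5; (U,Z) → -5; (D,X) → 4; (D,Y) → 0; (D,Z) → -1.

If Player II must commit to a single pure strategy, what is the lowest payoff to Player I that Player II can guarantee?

-1

Column maxima: X → 4, Y → 5, Z → -1.
The smallest of these is -1.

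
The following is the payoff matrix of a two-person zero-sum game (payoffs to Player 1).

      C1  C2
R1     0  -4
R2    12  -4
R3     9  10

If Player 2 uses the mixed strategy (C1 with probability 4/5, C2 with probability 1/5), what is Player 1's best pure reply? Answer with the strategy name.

R3

Expected payoff of R1: (4/5)·0 + (1/5)·(-4) = -4/5.
Expected payoff of R2: (4/5)·12 + (1/5)·(-4) = 44/5.
Expected payoff of R3: (4/5)·9 + (1/5)·10 = 46/5.
The largest is 46/5, so Player 1's best response is R3.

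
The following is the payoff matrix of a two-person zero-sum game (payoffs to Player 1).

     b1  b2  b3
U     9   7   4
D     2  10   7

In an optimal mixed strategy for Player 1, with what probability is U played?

Row minima: U → 4, D → 2; maximin = 4.
Column maxima: b1 → 9, b2 → 10, b3 → 7; minimax = 7.
4 ≠ 7, so there is no saddle point; optimal play is mixed.
b2 is strictly dominated by b3 (it gives Player 1 strictly more in every row), so Player 2 never plays it.
On the remaining 2×2 (U, D vs b1, b3):
Let Player 1 play U with probability p. Expected payoff against b1: 9p + 2(1−p) = 7p + 2; against b3: 4p + 7(1−p) = −3p + 7.
Setting these equal: 7p + 2 = −3p + 7 ⇒ 10p = 5 ⇒ p = 1/2, and the value is (7)·(1/2) + 2 = 11/2.
For Player 2: with q = P(b1), equating U's and D's payoffs gives 5q + 4 = −5q + 7 ⇒ q = 3/10.

1/2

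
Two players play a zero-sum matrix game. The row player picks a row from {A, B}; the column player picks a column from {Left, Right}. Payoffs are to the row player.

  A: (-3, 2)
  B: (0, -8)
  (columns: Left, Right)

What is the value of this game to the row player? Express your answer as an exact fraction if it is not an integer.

Row minima: A → -3, B → -8; maximin = -3.
Column maxima: Left → 0, Right → 2; minimax = 0.
-3 ≠ 0, so there is no saddle point; optimal play is mixed.
Let the row player play A with probability p. Expected payoff against Left: (-3)p + 0(1−p) = −3p; against Right: 2p + (-8)(1−p) = 10p − 8.
Setting these equal: −3p = 10p − 8 ⇒ −13p = -8 ⇒ p = 8/13, and the value is (-3)·(8/13) = -24/13.
For the column player: with q = P(Left), equating A's and B's payoffs gives −5q + 2 = 8q − 8 ⇒ q = 10/13.

-24/13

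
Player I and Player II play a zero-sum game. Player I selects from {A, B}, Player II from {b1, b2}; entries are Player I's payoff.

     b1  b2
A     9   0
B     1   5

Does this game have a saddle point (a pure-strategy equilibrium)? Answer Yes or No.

No

Row minima: A → 0, B → 1; maximin = 1.
Column maxima: b1 → 9, b2 → 5; minimax = 5.
1 ≠ 5, so no pure-strategy equilibrium exists.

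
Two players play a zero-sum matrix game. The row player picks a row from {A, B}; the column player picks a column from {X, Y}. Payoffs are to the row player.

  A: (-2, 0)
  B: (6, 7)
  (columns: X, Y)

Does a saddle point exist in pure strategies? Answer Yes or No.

Row minima: A → -2, B → 6; maximin = 6.
Column maxima: X → 6, Y → 7; minimax = 6.
maximin = minimax = 6, so a saddle point exists.

Yes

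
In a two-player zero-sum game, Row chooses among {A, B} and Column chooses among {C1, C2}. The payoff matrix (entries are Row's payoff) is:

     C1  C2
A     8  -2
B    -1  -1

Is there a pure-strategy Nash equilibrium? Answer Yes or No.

Yes

Row minima: A → -2, B → -1; maximin = -1.
Column maxima: C1 → 8, C2 → -1; minimax = -1.
maximin = minimax = -1, so a saddle point exists.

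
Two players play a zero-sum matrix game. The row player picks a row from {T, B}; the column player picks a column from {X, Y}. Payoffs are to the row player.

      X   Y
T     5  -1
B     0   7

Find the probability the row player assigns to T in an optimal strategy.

Row minima: T → -1, B → 0; maximin = 0.
Column maxima: X → 5, Y → 7; minimax = 5.
0 ≠ 5, so there is no saddle point; optimal play is mixed.
Let the row player play T with probability p. Expected payoff against X: 5p + 0(1−p) = 5p; against Y: (-1)p + 7(1−p) = −8p + 7.
Setting these equal: 5p = −8p + 7 ⇒ 13p = 7 ⇒ p = 7/13, and the value is (5)·(7/13) = 35/13.
For the column player: with q = P(X), equating T's and B's payoffs gives 6q − 1 = −7q + 7 ⇒ q = 8/13.

7/13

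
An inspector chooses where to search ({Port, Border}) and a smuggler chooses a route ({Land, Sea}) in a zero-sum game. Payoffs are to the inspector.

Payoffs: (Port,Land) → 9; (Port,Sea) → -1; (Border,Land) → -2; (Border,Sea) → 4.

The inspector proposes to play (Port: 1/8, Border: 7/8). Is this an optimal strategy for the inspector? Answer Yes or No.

No

Against Land this mix gives (1/8)·9 + (7/8)·(-2) = -5/8.
Against Sea this mix gives (1/8)·(-1) + (7/8)·4 = 27/8.
The smuggler will play Land, holding the inspector to -5/8. Shifting weight toward the row that does better against Land would raise this floor (the equalizing mix achieves 17/8 against both Land and Sea), so the proposed strategy is not optimal.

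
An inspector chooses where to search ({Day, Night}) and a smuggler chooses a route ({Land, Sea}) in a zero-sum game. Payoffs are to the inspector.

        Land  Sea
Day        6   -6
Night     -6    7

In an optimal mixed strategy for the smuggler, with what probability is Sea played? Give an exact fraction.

Row minima: Day → -6, Night → -6; maximin = -6.
Column maxima: Land → 6, Sea → 7; minimax = 6.
-6 ≠ 6, so there is no saddle point; optimal play is mixed.
Let the inspector play Day with probability p. Expected payoff against Land: 6p + (-6)(1−p) = 12p − 6; against Sea: (-6)p + 7(1−p) = −13p + 7.
Setting these equal: 12p − 6 = −13p + 7 ⇒ 25p = 13 ⇒ p = 13/25, and the value is (12)·(13/25) − 6 = 6/25.
For the smuggler: with q = P(Land), equating Day's and Night's payoffs gives 12q − 6 = −13q + 7 ⇒ q = 13/25.

12/25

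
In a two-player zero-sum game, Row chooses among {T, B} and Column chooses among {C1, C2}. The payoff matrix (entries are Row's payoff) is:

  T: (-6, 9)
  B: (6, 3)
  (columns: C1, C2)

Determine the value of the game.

4

Row minima: T → -6, B → 3; maximin = 3.
Column maxima: C1 → 6, C2 → 9; minimax = 6.
3 ≠ 6, so there is no saddle point; optimal play is mixed.
Let Row play T with probability p. Expected payoff against C1: (-6)p + 6(1−p) = −12p + 6; against C2: 9p + 3(1−p) = 6p + 3.
Setting these equal: −12p + 6 = 6p + 3 ⇒ −18p = -3 ⇒ p = 1/6, and the value is (-12)·(1/6) + 6 = 4.
For Column: with q = P(C1), equating T's and B's payoffs gives −15q + 9 = 3q + 3 ⇒ q = 1/3.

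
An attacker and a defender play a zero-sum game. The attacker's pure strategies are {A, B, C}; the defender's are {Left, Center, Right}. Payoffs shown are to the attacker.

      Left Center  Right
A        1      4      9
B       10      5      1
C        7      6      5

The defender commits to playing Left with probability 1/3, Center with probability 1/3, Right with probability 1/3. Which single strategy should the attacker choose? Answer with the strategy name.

Expected payoff of A: (1/3)·1 + (1/3)·4 + (1/3)·9 = 14/3.
Expected payoff of B: (1/3)·10 + (1/3)·5 + (1/3)·1 = 16/3.
Expected payoff of C: (1/3)·7 + (1/3)·6 + (1/3)·5 = 6.
The largest is 6, so the attacker's best response is C.

C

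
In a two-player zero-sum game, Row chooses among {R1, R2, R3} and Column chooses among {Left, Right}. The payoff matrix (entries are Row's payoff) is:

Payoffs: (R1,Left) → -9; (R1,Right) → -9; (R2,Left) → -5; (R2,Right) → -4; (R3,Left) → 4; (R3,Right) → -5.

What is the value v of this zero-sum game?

Row minima: R1 → -9, R2 → -5, R3 → -5; maximin = -5.
Column maxima: Left → 4, Right → -4; minimax = -4.
-5 ≠ -4, so there is no saddle point; optimal play is mixed.
R1 is strictly dominated by R2, so Row never plays it.
On the remaining 2×2 (R2, R3 vs Left, Right):
Let Row play R2 with probability p. Expected payoff against Left: (-5)p + 4(1−p) = −9p + 4; against Right: (-4)p + (-5)(1−p) = p − 5.
Setting these equal: −9p + 4 = p − 5 ⇒ −10p = -9 ⇒ p = 9/10, and the value is (-9)·(9/10) + 4 = -41/10.
For Column: with q = P(Left), equating R2's and R3's payoffs gives −q − 4 = 9q − 5 ⇒ q = 1/10.

-41/10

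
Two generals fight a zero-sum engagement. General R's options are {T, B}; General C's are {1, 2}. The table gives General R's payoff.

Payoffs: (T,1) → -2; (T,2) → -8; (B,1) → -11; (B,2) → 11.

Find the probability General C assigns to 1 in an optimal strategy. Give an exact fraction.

19/28

Row minima: T → -8, B → -11; maximin = -8.
Column maxima: 1 → -2, 2 → 11; minimax = -2.
-8 ≠ -2, so there is no saddle point; optimal play is mixed.
Let General R play T with probability p. Expected payoff against 1: (-2)p + (-11)(1−p) = 9p − 11; against 2: (-8)p + 11(1−p) = −19p + 11.
Setting these equal: 9p − 11 = −19p + 11 ⇒ 28p = 22 ⇒ p = 11/14, and the value is (9)·(11/14) − 11 = -55/14.
For General C: with q = P(1), equating T's and B's payoffs gives 6q − 8 = −22q + 11 ⇒ q = 19/28.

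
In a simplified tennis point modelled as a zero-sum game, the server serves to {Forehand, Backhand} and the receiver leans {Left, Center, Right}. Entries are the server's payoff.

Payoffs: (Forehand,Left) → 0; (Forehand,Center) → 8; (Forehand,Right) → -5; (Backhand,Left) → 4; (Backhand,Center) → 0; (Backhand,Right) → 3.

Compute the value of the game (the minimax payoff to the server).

3/2

Row minima: Forehand → -5, Backhand → 0; maximin = 0.
Column maxima: Left → 4, Center → 8, Right → 3; minimax = 3.
0 ≠ 3, so there is no saddle point; optimal play is mixed.
Left is strictly dominated by Right (it gives the server strictly more in every row), so the receiver never plays it.
On the remaining 2×2 (Forehand, Backhand vs Center, Right):
Let the server play Forehand with probability p. Expected payoff against Center: 8p + 0(1−p) = 8p; against Right: (-5)p + 3(1−p) = −8p + 3.
Setting these equal: 8p = −8p + 3 ⇒ 16p = 3 ⇒ p = 3/16, and the value is (8)·(3/16) = 3/2.
For the receiver: with q = P(Center), equating Forehand's and Backhand's payoffs gives 13q − 5 = −3q + 3 ⇒ q = 1/2.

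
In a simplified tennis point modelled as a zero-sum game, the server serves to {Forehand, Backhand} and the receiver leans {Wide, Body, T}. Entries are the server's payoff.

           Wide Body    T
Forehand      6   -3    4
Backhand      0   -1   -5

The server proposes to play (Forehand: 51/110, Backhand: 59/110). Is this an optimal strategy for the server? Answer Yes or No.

Against Wide this mix gives (51/110)·6 + (59/110)·0 = 153/55.
Against Body this mix gives (51/110)·(-3) + (59/110)·(-1) = -106/55.
Against T this mix gives (51/110)·4 + (59/110)·(-5) = -91/110.
The receiver will play Body, holding the server to -106/55. Shifting weight toward the row that does better against Body would raise this floor (the equalizing mix achieves -19/11 against both Body and T), so the proposed strategy is not optimal.

No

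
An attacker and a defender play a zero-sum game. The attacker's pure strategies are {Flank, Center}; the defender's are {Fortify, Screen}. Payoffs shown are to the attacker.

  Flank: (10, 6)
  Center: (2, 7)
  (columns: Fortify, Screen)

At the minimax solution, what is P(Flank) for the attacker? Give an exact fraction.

5/9

Row minima: Flank → 6, Center → 2; maximin = 6.
Column maxima: Fortify → 10, Screen → 7; minimax = 7.
6 ≠ 7, so there is no saddle point; optimal play is mixed.
Let the attacker play Flank with probability p. Expected payoff against Fortify: 10p + 2(1−p) = 8p + 2; against Screen: 6p + 7(1−p) = −p + 7.
Setting these equal: 8p + 2 = −p + 7 ⇒ 9p = 5 ⇒ p = 5/9, and the value is (8)·(5/9) + 2 = 58/9.
For the defender: with q = P(Fortify), equating Flank's and Center's payoffs gives 4q + 6 = −5q + 7 ⇒ q = 1/9.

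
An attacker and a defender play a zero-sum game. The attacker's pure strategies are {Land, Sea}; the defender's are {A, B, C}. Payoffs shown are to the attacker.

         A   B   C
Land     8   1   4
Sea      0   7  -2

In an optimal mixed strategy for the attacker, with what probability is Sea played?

1/4

Row minima: Land → 1, Sea → -2; maximin = 1.
Column maxima: A → 8, B → 7, C → 4; minimax = 4.
1 ≠ 4, so there is no saddle point; optimal play is mixed.
A is strictly dominated by C (it gives the attacker strictly more in every row), so the defender never plays it.
On the remaining 2×2 (Land, Sea vs B, C):
Let the attacker play Land with probability p. Expected payoff against B: 1p + 7(1−p) = −6p + 7; against C: 4p + (-2)(1−p) = 6p − 2.
Setting these equal: −6p + 7 = 6p − 2 ⇒ −12p = -9 ⇒ p = 3/4, and the value is (-6)·(3/4) + 7 = 5/2.
For the defender: with q = P(B), equating Land's and Sea's payoffs gives −3q + 4 = 9q − 2 ⇒ q = 1/2.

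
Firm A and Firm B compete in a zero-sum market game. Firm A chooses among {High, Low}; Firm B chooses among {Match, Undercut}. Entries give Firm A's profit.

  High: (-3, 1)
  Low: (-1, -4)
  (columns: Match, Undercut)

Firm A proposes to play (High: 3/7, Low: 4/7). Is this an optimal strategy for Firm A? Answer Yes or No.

Yes

Against Match this mix gives (3/7)·(-3) + (4/7)·(-1) = -13/7.
Against Undercut this mix gives (3/7)·1 + (4/7)·(-4) = -13/7.
All of Firm B's active replies (Match, Undercut) yield -13/7, and no column does worse for Firm A. The mix makes Firm B indifferent and guarantees -13/7, so it is optimal.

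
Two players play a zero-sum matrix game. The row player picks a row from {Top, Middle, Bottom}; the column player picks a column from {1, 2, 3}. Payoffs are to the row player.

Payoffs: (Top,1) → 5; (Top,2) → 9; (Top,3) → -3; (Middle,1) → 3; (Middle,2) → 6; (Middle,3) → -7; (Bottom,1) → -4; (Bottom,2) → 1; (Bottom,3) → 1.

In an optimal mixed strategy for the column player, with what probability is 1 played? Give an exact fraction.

Row minima: Top → -3, Middle → -7, Bottom → -4; maximin = -3.
Column maxima: 1 → 5, 2 → 9, 3 → 1; minimax = 1.
-3 ≠ 1, so there is no saddle point; optimal play is mixed.
Middle is strictly dominated by Top, so the row player never plays it.
2 is strictly dominated by 1 (it gives the row player strictly more in every row), so the column player never plays it.
On the remaining 2×2 (Top, Bottom vs 1, 3):
Let the row player play Top with probability p. Expected payoff against 1: 5p + (-4)(1−p) = 9p − 4; against 3: (-3)p + 1(1−p) = −4p + 1.
Setting these equal: 9p − 4 = −4p + 1 ⇒ 13p = 5 ⇒ p = 5/13, and the value is (9)·(5/13) − 4 = -7/13.
For the column player: with q = P(1), equating Top's and Bottom's payoffs gives 8q − 3 = −5q + 1 ⇒ q = 4/13.

4/13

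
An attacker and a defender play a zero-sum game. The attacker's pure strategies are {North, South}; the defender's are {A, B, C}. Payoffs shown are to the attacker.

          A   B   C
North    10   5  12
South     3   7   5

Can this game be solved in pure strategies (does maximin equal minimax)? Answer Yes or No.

Row minima: North → 5, South → 3; maximin = 5.
Column maxima: A → 10, B → 7, C → 12; minimax = 7.
5 ≠ 7, so no pure-strategy equilibrium exists.

No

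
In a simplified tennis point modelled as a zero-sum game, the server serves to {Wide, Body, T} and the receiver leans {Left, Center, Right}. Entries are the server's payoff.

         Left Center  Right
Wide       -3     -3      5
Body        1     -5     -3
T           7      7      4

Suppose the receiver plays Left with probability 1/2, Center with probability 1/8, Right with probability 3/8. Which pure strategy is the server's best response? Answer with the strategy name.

Expected payoff of Wide: (1/2)·(-3) + (1/8)·(-3) + (3/8)·5 = 0.
Expected payoff of Body: (1/2)·1 + (1/8)·(-5) + (3/8)·(-3) = -5/4.
Expected payoff of T: (1/2)·7 + (1/8)·7 + (3/8)·4 = 47/8.
The largest is 47/8, so the server's best response is T.

T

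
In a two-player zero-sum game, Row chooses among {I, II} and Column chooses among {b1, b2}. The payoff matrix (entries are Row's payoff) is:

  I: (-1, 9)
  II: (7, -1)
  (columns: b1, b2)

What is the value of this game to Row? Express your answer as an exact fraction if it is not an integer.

Row minima: I → -1, II → -1; maximin = -1.
Column maxima: b1 → 7, b2 → 9; minimax = 7.
-1 ≠ 7, so there is no saddle point; optimal play is mixed.
Let Row play I with probability p. Expected payoff against b1: (-1)p + 7(1−p) = −8p + 7; against b2: 9p + (-1)(1−p) = 10p − 1.
Setting these equal: −8p + 7 = 10p − 1 ⇒ −18p = -8 ⇒ p = 4/9, and the value is (-8)·(4/9) + 7 = 31/9.
For Column: with q = P(b1), equating I's and II's payoffs gives −10q + 9 = 8q − 1 ⇒ q = 5/9.

31/9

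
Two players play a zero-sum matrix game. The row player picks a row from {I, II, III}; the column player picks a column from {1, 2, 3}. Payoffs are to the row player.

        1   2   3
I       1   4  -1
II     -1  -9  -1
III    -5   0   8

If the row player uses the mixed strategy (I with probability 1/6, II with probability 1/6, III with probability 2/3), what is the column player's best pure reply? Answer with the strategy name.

If the column player plays 1, the row player's expected payoff is (1/6)·1 + (1/6)·(-1) + (2/3)·(-5) = -10/3.
If the column player plays 2, the row player's expected payoff is (1/6)·4 + (1/6)·(-9) + (2/3)·0 = -5/6.
If the column player plays 3, the row player's expected payoff is (1/6)·(-1) + (1/6)·(-1) + (2/3)·8 = 5.
The column player minimizes the row player's payoff; the smallest is -10/3, so the best response is 1.

1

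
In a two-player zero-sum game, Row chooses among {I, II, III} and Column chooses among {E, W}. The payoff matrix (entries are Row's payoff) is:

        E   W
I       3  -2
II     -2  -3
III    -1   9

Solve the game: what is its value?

5/3

Row minima: I → -2, II → -3, III → -1; maximin = -1.
Column maxima: E → 3, W → 9; minimax = 3.
-1 ≠ 3, so there is no saddle point; optimal play is mixed.
II is strictly dominated by I, so Row never plays it.
On the remaining 2×2 (I, III vs E, W):
Let Row play I with probability p. Expected payoff against E: 3p + (-1)(1−p) = 4p − 1; against W: (-2)p + 9(1−p) = −11p + 9.
Setting these equal: 4p − 1 = −11p + 9 ⇒ 15p = 10 ⇒ p = 2/3, and the value is (4)·(2/3) − 1 = 5/3.
For Column: with q = P(E), equating I's and III's payoffs gives 5q − 2 = −10q + 9 ⇒ q = 11/15.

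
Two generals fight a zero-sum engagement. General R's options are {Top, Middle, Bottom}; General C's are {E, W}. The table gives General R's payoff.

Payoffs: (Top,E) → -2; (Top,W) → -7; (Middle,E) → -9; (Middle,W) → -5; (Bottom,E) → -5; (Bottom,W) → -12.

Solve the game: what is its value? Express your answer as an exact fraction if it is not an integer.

-53/9

Row minima: Top → -7, Middle → -9, Bottom → -12; maximin = -7.
Column maxima: E → -2, W → -5; minimax = -5.
-7 ≠ -5, so there is no saddle point; optimal play is mixed.
Bottom is strictly dominated by Top, so General R never plays it.
On the remaining 2×2 (Top, Middle vs E, W):
Let General R play Top with probability p. Expected payoff against E: (-2)p + (-9)(1−p) = 7p − 9; against W: (-7)p + (-5)(1−p) = −2p − 5.
Setting these equal: 7p − 9 = −2p − 5 ⇒ 9p = 4 ⇒ p = 4/9, and the value is (7)·(4/9) − 9 = -53/9.
For General C: with q = P(E), equating Top's and Middle's payoffs gives 5q − 7 = −4q − 5 ⇒ q = 2/9.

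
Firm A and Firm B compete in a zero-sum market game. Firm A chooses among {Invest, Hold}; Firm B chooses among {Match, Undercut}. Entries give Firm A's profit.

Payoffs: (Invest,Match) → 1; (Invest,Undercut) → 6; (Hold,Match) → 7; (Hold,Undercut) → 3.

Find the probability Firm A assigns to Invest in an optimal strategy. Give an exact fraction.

Row minima: Invest → 1, Hold → 3; maximin = 3.
Column maxima: Match → 7, Undercut → 6; minimax = 6.
3 ≠ 6, so there is no saddle point; optimal play is mixed.
Let Firm A play Invest with probability p. Expected payoff against Match: 1p + 7(1−p) = −6p + 7; against Undercut: 6p + 3(1−p) = 3p + 3.
Setting these equal: −6p + 7 = 3p + 3 ⇒ −9p = -4 ⇒ p = 4/9, and the value is (-6)·(4/9) + 7 = 13/3.
For Firm B: with q = P(Match), equating Invest's and Hold's payoffs gives −5q + 6 = 4q + 3 ⇒ q = 1/3.

4/9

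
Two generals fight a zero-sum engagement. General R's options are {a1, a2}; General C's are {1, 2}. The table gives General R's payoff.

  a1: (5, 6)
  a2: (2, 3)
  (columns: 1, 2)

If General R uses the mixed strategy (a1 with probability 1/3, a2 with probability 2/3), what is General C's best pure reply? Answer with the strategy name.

1

If General C plays 1, General R's expected payoff is (1/3)·5 + (2/3)·2 = 3.
If General C plays 2, General R's expected payoff is (1/3)·6 + (2/3)·3 = 4.
General C minimizes General R's payoff; the smallest is 3, so the best response is 1.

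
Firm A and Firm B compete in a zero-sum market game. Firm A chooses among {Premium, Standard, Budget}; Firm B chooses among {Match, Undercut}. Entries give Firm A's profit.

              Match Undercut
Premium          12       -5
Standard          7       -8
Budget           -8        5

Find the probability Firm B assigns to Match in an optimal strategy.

1/3

Row minima: Premium → -5, Standard → -8, Budget → -8; maximin = -5.
Column maxima: Match → 12, Undercut → 5; minimax = 5.
-5 ≠ 5, so there is no saddle point; optimal play is mixed.
Standard is strictly dominated by Premium, so Firm A never plays it.
On the remaining 2×2 (Premium, Budget vs Match, Undercut):
Let Firm A play Premium with probability p. Expected payoff against Match: 12p + (-8)(1−p) = 20p − 8; against Undercut: (-5)p + 5(1−p) = −10p + 5.
Setting these equal: 20p − 8 = −10p + 5 ⇒ 30p = 13 ⇒ p = 13/30, and the value is (20)·(13/30) − 8 = 2/3.
For Firm B: with q = P(Match), equating Premium's and Budget's payoffs gives 17q − 5 = −13q + 5 ⇒ q = 1/3.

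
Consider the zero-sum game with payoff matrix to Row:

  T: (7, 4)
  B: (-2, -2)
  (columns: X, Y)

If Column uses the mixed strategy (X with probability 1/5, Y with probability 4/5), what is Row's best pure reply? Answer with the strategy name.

T

Expected payoff of T: (1/5)·7 + (4/5)·4 = 23/5.
Expected payoff of B: (1/5)·(-2) + (4/5)·(-2) = -2.
The largest is 23/5, so Row's best response is T.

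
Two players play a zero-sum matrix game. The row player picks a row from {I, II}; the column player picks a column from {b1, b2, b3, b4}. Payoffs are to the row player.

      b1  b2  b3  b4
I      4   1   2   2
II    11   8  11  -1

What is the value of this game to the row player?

Row minima: I → 1, II → -1; maximin = 1.
Column maxima: b1 → 11, b2 → 8, b3 → 11, b4 → 2; minimax = 2.
1 ≠ 2, so there is no saddle point; optimal play is mixed.
b1 is strictly dominated by b2 (it gives the row player strictly more in every row), so the column player never plays it.
b3 is strictly dominated by b2 (it gives the row player strictly more in every row), so the column player never plays it.
On the remaining 2×2 (I, II vs b2, b4):
Let the row player play I with probability p. Expected payoff against b2: 1p + 8(1−p) = −7p + 8; against b4: 2p + (-1)(1−p) = 3p − 1.
Setting these equal: −7p + 8 = 3p − 1 ⇒ −10p = -9 ⇒ p = 9/10, and the value is (-7)·(9/10) + 8 = 17/10.
For the column player: with q = P(b2), equating I's and II's payoffs gives −q + 2 = 9q − 1 ⇒ q = 3/10.

17/10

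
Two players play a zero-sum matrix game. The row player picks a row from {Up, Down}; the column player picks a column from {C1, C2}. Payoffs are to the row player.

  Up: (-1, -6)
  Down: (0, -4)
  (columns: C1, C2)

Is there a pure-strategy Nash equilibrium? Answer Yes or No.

Yes

Row minima: Up → -6, Down → -4; maximin = -4.
Column maxima: C1 → 0, C2 → -4; minimax = -4.
maximin = minimax = -4, so a saddle point exists.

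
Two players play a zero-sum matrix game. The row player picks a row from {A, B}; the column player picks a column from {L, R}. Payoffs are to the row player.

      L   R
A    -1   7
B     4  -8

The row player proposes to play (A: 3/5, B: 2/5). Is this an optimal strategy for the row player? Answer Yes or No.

Against L this mix gives (3/5)·(-1) + (2/5)·4 = 1.
Against R this mix gives (3/5)·7 + (2/5)·(-8) = 1.
All of the column player's active replies (L, R) yield 1, and no column does worse for the row player. The mix makes the column player indifferent and guarantees 1, so it is optimal.

Yes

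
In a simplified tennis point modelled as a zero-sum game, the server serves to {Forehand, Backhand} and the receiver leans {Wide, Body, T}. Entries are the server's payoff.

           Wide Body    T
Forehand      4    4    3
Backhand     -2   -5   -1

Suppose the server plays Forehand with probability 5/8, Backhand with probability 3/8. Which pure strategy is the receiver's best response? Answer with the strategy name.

Body

If the receiver plays Wide, the server's expected payoff is (5/8)·4 + (3/8)·(-2) = 7/4.
If the receiver plays Body, the server's expected payoff is (5/8)·4 + (3/8)·(-5) = 5/8.
If the receiver plays T, the server's expected payoff is (5/8)·3 + (3/8)·(-1) = 3/2.
The receiver minimizes the server's payoff; the smallest is 5/8, so the best response is Body.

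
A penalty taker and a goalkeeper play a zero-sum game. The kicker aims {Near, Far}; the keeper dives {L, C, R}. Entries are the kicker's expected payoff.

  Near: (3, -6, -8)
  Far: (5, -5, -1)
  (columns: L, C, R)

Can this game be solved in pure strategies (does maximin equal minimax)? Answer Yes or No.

Yes

Row minima: Near → -8, Far → -5; maximin = -5.
Column maxima: L → 5, C → -5, R → -1; minimax = -5.
maximin = minimax = -5, so a saddle point exists.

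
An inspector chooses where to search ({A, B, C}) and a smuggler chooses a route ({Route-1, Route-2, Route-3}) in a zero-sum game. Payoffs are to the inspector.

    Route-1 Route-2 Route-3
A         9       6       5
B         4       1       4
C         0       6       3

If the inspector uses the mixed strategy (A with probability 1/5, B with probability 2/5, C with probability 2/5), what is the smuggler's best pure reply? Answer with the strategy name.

Route-1

If the smuggler plays Route-1, the inspector's expected payoff is (1/5)·9 + (2/5)·4 + (2/5)·0 = 17/5.
If the smuggler plays Route-2, the inspector's expected payoff is (1/5)·6 + (2/5)·1 + (2/5)·6 = 4.
If the smuggler plays Route-3, the inspector's expected payoff is (1/5)·5 + (2/5)·4 + (2/5)·3 = 19/5.
The smuggler minimizes the inspector's payoff; the smallest is 17/5, so the best response is Route-1.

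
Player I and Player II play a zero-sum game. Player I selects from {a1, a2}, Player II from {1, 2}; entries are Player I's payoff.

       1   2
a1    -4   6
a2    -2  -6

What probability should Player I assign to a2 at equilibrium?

Row minima: a1 → -4, a2 → -6; maximin = -4.
Column maxima: 1 → -2, 2 → 6; minimax = -2.
-4 ≠ -2, so there is no saddle point; optimal play is mixed.
Let Player I play a1 with probability p. Expected payoff against 1: (-4)p + (-2)(1−p) = −2p − 2; against 2: 6p + (-6)(1−p) = 12p − 6.
Setting these equal: −2p − 2 = 12p − 6 ⇒ −14p = -4 ⇒ p = 2/7, and the value is (-2)·(2/7) − 2 = -18/7.
For Player II: with q = P(1), equating a1's and a2's payoffs gives −10q + 6 = 4q − 6 ⇒ q = 6/7.

5/7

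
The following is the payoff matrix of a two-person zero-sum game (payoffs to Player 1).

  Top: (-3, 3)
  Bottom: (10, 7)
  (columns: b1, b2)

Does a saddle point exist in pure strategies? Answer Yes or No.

Yes

Row minima: Top → -3, Bottom → 7; maximin = 7.
Column maxima: b1 → 10, b2 → 7; minimax = 7.
maximin = minimax = 7, so a saddle point exists.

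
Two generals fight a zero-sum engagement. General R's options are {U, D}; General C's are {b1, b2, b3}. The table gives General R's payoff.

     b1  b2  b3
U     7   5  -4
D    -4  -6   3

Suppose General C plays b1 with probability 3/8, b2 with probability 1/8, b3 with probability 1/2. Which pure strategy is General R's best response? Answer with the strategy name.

Expected payoff of U: (3/8)·7 + (1/8)·5 + (1/2)·(-4) = 5/4.
Expected payoff of D: (3/8)·(-4) + (1/8)·(-6) + (1/2)·3 = -3/4.
The largest is 5/4, so General R's best response is U.

U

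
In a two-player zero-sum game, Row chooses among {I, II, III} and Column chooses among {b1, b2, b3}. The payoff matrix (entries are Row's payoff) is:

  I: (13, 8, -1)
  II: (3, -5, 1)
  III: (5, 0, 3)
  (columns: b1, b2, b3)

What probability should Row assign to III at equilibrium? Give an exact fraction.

Row minima: I → -1, II → -5, III → 0; maximin = 0.
Column maxima: b1 → 13, b2 → 8, b3 → 3; minimax = 3.
0 ≠ 3, so there is no saddle point; optimal play is mixed.
II is strictly dominated by III, so Row never plays it.
b1 is strictly dominated by b2 (it gives Row strictly more in every row), so Column never plays it.
On the remaining 2×2 (I, III vs b2, b3):
Let Row play I with probability p. Expected payoff against b2: 8p + 0(1−p) = 8p; against b3: (-1)p + 3(1−p) = −4p + 3.
Setting these equal: 8p = −4p + 3 ⇒ 12p = 3 ⇒ p = 1/4, and the value is (8)·(1/4) = 2.
For Column: with q = P(b2), equating I's and III's payoffs gives 9q − 1 = −3q + 3 ⇒ q = 1/3.

3/4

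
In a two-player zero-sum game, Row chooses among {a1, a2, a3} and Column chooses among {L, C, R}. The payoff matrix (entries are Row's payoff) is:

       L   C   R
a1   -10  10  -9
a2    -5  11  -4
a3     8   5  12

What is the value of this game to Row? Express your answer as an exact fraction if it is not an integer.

113/19

Row minima: a1 → -10, a2 → -5, a3 → 5; maximin = 5.
Column maxima: L → 8, C → 11, R → 12; minimax = 8.
5 ≠ 8, so there is no saddle point; optimal play is mixed.
a1 is strictly dominated by a2, so Row never plays it.
R is strictly dominated by L (it gives Row strictly more in every row), so Column never plays it.
On the remaining 2×2 (a2, a3 vs L, C):
Let Row play a2 with probability p. Expected payoff against L: (-5)p + 8(1−p) = −13p + 8; against C: 11p + 5(1−p) = 6p + 5.
Setting these equal: −13p + 8 = 6p + 5 ⇒ −19p = -3 ⇒ p = 3/19, and the value is (-13)·(3/19) + 8 = 113/19.
For Column: with q = P(L), equating a2's and a3's payoffs gives −16q + 11 = 3q + 5 ⇒ q = 6/19.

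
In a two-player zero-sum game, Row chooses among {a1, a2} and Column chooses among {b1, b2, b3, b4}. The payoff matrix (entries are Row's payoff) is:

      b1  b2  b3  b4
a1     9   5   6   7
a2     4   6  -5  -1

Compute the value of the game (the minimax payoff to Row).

61/12

Row minima: a1 → 5, a2 → -5; maximin = 5.
Column maxima: b1 → 9, b2 → 6, b3 → 6, b4 → 7; minimax = 6.
5 ≠ 6, so there is no saddle point; optimal play is mixed.
b1 is strictly dominated by b3 (it gives Row strictly more in every row), so Column never plays it.
b4 is strictly dominated by b3 (it gives Row strictly more in every row), so Column never plays it.
On the remaining 2×2 (a1, a2 vs b2, b3):
Let Row play a1 with probability p. Expected payoff against b2: 5p + 6(1−p) = −p + 6; against b3: 6p + (-5)(1−p) = 11p − 5.
Setting these equal: −p + 6 = 11p − 5 ⇒ −12p = -11 ⇒ p = 11/12, and the value is (-1)·(11/12) + 6 = 61/12.
For Column: with q = P(b2), equating a1's and a2's payoffs gives −q + 6 = 11q − 5 ⇒ q = 11/12.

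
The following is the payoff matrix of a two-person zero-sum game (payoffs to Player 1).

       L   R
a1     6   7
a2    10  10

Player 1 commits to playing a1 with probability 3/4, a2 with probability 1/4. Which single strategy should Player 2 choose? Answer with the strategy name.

L

If Player 2 plays L, Player 1's expected payoff is (3/4)·6 + (1/4)·10 = 7.
If Player 2 plays R, Player 1's expected payoff is (3/4)·7 + (1/4)·10 = 31/4.
Player 2 minimizes Player 1's payoff; the smallest is 7, so the best response is L.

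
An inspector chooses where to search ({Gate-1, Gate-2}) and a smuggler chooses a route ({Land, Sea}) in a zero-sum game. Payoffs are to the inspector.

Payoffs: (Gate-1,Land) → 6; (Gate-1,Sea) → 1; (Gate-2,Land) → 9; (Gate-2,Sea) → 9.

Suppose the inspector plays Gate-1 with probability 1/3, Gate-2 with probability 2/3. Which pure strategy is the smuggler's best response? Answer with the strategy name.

Sea

If the smuggler plays Land, the inspector's expected payoff is (1/3)·6 + (2/3)·9 = 8.
If the smuggler plays Sea, the inspector's expected payoff is (1/3)·1 + (2/3)·9 = 19/3.
The smuggler minimizes the inspector's payoff; the smallest is 19/3, so the best response is Sea.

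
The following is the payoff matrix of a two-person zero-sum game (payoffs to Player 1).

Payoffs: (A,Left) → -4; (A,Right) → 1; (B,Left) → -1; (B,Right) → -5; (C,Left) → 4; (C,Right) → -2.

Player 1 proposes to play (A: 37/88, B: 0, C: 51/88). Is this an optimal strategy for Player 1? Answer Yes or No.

No

Against Left this mix gives (37/88)·(-4) + (51/88)·4 = 7/11.
Against Right this mix gives (37/88)·1 + (51/88)·(-2) = -65/88.
Player 2 will play Right, holding Player 1 to -65/88. Shifting weight toward the row that does better against Right would raise this floor (the equalizing mix achieves -4/11 against both Right and Left), so the proposed strategy is not optimal.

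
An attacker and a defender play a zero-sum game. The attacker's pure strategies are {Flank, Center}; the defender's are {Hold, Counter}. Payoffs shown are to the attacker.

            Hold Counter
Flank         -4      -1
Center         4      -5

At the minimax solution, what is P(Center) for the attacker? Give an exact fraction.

1/4

Row minima: Flank → -4, Center → -5; maximin = -4.
Column maxima: Hold → 4, Counter → -1; minimax = -1.
-4 ≠ -1, so there is no saddle point; optimal play is mixed.
Let the attacker play Flank with probability p. Expected payoff against Hold: (-4)p + 4(1−p) = −8p + 4; against Counter: (-1)p + (-5)(1−p) = 4p − 5.
Setting these equal: −8p + 4 = 4p − 5 ⇒ −12p = -9 ⇒ p = 3/4, and the value is (-8)·(3/4) + 4 = -2.
For the defender: with q = P(Hold), equating Flank's and Center's payoffs gives −3q − 1 = 9q − 5 ⇒ q = 1/3.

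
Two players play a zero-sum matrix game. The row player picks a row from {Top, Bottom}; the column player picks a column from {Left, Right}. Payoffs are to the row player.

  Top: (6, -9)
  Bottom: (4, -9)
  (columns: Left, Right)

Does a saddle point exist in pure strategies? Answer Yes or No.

Row minima: Top → -9, Bottom → -9; maximin = -9.
Column maxima: Left → 6, Right → -9; minimax = -9.
maximin = minimax = -9, so a saddle point exists.

Yes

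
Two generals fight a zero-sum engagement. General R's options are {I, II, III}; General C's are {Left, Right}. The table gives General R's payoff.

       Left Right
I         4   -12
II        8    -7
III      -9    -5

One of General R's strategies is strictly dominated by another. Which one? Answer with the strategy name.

I

II gives a strictly higher payoff than I against every column: 8 > 4, -7 > -12.
So I is strictly dominated and General R never plays it.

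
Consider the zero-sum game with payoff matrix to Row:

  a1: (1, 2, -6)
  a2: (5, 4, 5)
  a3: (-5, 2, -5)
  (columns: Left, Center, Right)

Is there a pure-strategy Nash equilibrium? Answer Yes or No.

Yes

Row minima: a1 → -6, a2 → 4, a3 → -5; maximin = 4.
Column maxima: Left → 5, Center → 4, Right → 5; minimax = 4.
maximin = minimax = 4, so a saddle point exists.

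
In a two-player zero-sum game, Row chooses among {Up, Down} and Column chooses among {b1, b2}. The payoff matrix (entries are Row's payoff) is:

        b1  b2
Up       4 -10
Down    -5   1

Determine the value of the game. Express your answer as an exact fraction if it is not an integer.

Row minima: Up → -10, Down → -5; maximin = -5.
Column maxima: b1 → 4, b2 → 1; minimax = 1.
-5 ≠ 1, so there is no saddle point; optimal play is mixed.
Let Row play Up with probability p. Expected payoff against b1: 4p + (-5)(1−p) = 9p − 5; against b2: (-10)p + 1(1−p) = −11p + 1.
Setting these equal: 9p − 5 = −11p + 1 ⇒ 20p = 6 ⇒ p = 3/10, and the value is (9)·(3/10) − 5 = -23/10.
For Column: with q = P(b1), equating Up's and Down's payoffs gives 14q − 10 = −6q + 1 ⇒ q = 11/20.

-23/10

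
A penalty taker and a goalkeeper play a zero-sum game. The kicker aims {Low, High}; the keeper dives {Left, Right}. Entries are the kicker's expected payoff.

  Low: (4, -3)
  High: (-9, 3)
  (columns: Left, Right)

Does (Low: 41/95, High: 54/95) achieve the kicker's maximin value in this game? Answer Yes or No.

Against Left this mix gives (41/95)·4 + (54/95)·(-9) = -322/95.
Against Right this mix gives (41/95)·(-3) + (54/95)·3 = 39/95.
The keeper will play Left, holding the kicker to -322/95. Shifting weight toward the row that does better against Left would raise this floor (the equalizing mix achieves -15/19 against both Left and Right), so the proposed strategy is not optimal.

No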